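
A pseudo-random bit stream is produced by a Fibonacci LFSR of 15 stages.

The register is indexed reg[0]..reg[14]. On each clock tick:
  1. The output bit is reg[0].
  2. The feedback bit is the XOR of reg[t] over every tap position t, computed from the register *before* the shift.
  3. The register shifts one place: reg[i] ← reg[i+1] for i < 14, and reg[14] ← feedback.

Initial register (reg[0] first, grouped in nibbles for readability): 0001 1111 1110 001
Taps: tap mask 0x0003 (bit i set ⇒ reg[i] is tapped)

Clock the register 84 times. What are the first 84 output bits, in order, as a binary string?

000111111110001001000000010011011000000110101101000001011110111000011100011001000100

tick  register→output (feedback)
  0  000111111110001→0 (0)
  1  001111111100010→0 (0)
  2  011111111000100→0 (1)
  3  111111110001001→1 (0)
  4  111111100010010→1 (0)
  5  111111000100100→1 (0)
  6  111110001001000→1 (0)
  7  111100010010000→1 (0)
  8  111000100100000→1 (0)
  9  110001001000000→1 (0)
 10  100010010000000→1 (1)
 11  000100100000001→0 (0)
 12  001001000000010→0 (0)
 13  010010000000100→0 (1)
 14  100100000001001→1 (1)
 15  001000000010011→0 (0)
 16  010000000100110→0 (1)
 17  100000001001101→1 (1)
 18  000000010011011→0 (0)
 19  000000100110110→0 (0)
 20  000001001101100→0 (0)
 21  000010011011000→0 (0)
 22  000100110110000→0 (0)
 23  001001101100000→0 (0)
 24  010011011000000→0 (1)
 25  100110110000001→1 (1)
 26  001101100000011→0 (0)
 27  011011000000110→0 (1)
 28  110110000001101→1 (0)
 29  101100000011010→1 (1)
 30  011000000110101→0 (1)
 31  110000001101011→1 (0)
 32  100000011010110→1 (1)
 33  000000110101101→0 (0)
 34  000001101011010→0 (0)
 35  000011010110100→0 (0)
 36  000110101101000→0 (0)
 37  001101011010000→0 (0)
 38  011010110100000→0 (1)
 39  110101101000001→1 (0)
 40  101011010000010→1 (1)
 41  010110100000101→0 (1)
 42  101101000001011→1 (1)
 43  011010000010111→0 (1)
 44  110100000101111→1 (0)
 45  101000001011110→1 (1)
 46  010000010111101→0 (1)
 47  100000101111011→1 (1)
 48  000001011110111→0 (0)
 49  000010111101110→0 (0)
 50  000101111011100→0 (0)
 51  001011110111000→0 (0)
 52  010111101110000→0 (1)
 53  101111011100001→1 (1)
 54  011110111000011→0 (1)
 55  111101110000111→1 (0)
 56  111011100001110→1 (0)
 57  110111000011100→1 (0)
 58  101110000111000→1 (1)
 59  011100001110001→0 (1)
 60  111000011100011→1 (0)
 61  110000111000110→1 (0)
 62  100001110001100→1 (1)
 63  000011100011001→0 (0)
 64  000111000110010→0 (0)
 65  001110001100100→0 (0)
 66  011100011001000→0 (1)
 67  111000110010001→1 (0)
 68  110001100100010→1 (0)
 69  100011001000100→1 (1)
 70  000110010001001→0 (0)
 71  001100100010010→0 (0)
 72  011001000100100→0 (1)
 73  110010001001001→1 (0)
 74  100100010010010→1 (1)
 75  001000100100101→0 (0)
 76  010001001001010→0 (1)
 77  100010010010101→1 (1)
 78  000100100101011→0 (0)
 79  001001001010110→0 (0)
 80  010010010101100→0 (1)
 81  100100101011001→1 (1)
 82  001001010110011→0 (0)
 83  010010101100110→0 (1)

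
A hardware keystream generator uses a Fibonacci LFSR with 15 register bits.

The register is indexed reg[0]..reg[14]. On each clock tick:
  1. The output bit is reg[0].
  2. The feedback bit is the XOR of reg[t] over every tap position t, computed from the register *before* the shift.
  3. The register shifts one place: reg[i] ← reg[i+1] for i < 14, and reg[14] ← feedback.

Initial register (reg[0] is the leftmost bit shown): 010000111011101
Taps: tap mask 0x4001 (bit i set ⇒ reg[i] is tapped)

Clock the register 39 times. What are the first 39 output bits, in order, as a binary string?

010000111011101100000101101001000000110

step | reg (before) | out | fb
   0 | 010000111011101 | 0 | 1
   1 | 100001110111011 | 1 | 0
   2 | 000011101110110 | 0 | 0
   3 | 000111011101100 | 0 | 0
   4 | 001110111011000 | 0 | 0
   5 | 011101110110000 | 0 | 0
   6 | 111011101100000 | 1 | 1
   7 | 110111011000001 | 1 | 0
   8 | 101110110000010 | 1 | 1
   9 | 011101100000101 | 0 | 1
  10 | 111011000001011 | 1 | 0
  11 | 110110000010110 | 1 | 1
  12 | 101100000101101 | 1 | 0
  13 | 011000001011010 | 0 | 0
  14 | 110000010110100 | 1 | 1
  15 | 100000101101001 | 1 | 0
  16 | 000001011010010 | 0 | 0
  17 | 000010110100100 | 0 | 0
  18 | 000101101001000 | 0 | 0
  19 | 001011010010000 | 0 | 0
  20 | 010110100100000 | 0 | 0
  21 | 101101001000000 | 1 | 1
  22 | 011010010000001 | 0 | 1
  23 | 110100100000011 | 1 | 0
  24 | 101001000000110 | 1 | 1
  25 | 010010000001101 | 0 | 1
  26 | 100100000011011 | 1 | 0
  27 | 001000000110110 | 0 | 0
  28 | 010000001101100 | 0 | 0
  29 | 100000011011000 | 1 | 1
  30 | 000000110110001 | 0 | 1
  31 | 000001101100011 | 0 | 1
  32 | 000011011000111 | 0 | 1
  33 | 000110110001111 | 0 | 1
  34 | 001101100011111 | 0 | 1
  35 | 011011000111111 | 0 | 1
  36 | 110110001111111 | 1 | 0
  37 | 101100011111110 | 1 | 1
  38 | 011000111111101 | 0 | 1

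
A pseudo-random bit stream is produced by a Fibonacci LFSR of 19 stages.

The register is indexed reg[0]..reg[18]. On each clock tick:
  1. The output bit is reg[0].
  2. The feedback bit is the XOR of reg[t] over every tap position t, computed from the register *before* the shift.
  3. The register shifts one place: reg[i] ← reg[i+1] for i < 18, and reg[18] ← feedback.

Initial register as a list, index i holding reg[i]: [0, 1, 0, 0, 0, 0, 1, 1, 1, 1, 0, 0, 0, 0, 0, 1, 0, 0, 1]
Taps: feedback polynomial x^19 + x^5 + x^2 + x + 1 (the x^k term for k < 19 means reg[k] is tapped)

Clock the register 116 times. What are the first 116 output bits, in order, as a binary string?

k : reg_k → out_k, fb_k
0: 0100001111000001001 → 0, fb=1
1: 1000011110000010011 → 1, fb=0
2: 0000111100000100110 → 0, fb=1
3: 0001111000001001101 → 0, fb=1
4: 0011110000010011011 → 0, fb=0
5: 0111100000100110110 → 0, fb=0
6: 1111000001001101100 → 1, fb=1
7: 1110000010011011001 → 1, fb=1
8: 1100000100110110011 → 1, fb=0
9: 1000001001101100110 → 1, fb=1
10: 0000010011011001101 → 0, fb=1
11: 0000100110110011011 → 0, fb=0
12: 0001001101100110110 → 0, fb=0
13: 0010011011001101100 → 0, fb=0
14: 0100110110011011000 → 0, fb=0
15: 1001101100110110000 → 1, fb=1
16: 0011011001101100001 → 0, fb=0
17: 0110110011011000010 → 0, fb=1
18: 1101100110110000101 → 1, fb=0
19: 1011001101100001010 → 1, fb=0
20: 0110011011000010100 → 0, fb=1
21: 1100110110000101001 → 1, fb=1
22: 1001101100001010011 → 1, fb=1
23: 0011011000010100111 → 0, fb=0
24: 0110110000101001110 → 0, fb=1
25: 1101100001010011101 → 1, fb=0
26: 1011000010100111010 → 1, fb=0
27: 0110000101001110100 → 0, fb=0
28: 1100001010011101000 → 1, fb=0
29: 1000010100111010000 → 1, fb=0
30: 0000101001110100000 → 0, fb=0
31: 0001010011101000000 → 0, fb=1
32: 0010100111010000001 → 0, fb=1
33: 0101001110100000011 → 0, fb=1
34: 1010011101000000111 → 1, fb=1
35: 0100111010000001111 → 0, fb=0
36: 1001110100000011110 → 1, fb=0
37: 0011101000000111100 → 0, fb=1
38: 0111010000001111001 → 0, fb=1
39: 1110100000011110011 → 1, fb=1
40: 1101000000111100111 → 1, fb=0
41: 1010000001111001110 → 1, fb=0
42: 0100000011110011100 → 0, fb=1
43: 1000000111100111001 → 1, fb=1
44: 0000001111001110011 → 0, fb=0
45: 0000011110011100110 → 0, fb=1
46: 0000111100111001101 → 0, fb=1
47: 0001111001110011011 → 0, fb=1
48: 0011110011100110111 → 0, fb=0
49: 0111100111001101110 → 0, fb=0
50: 1111001110011011100 → 1, fb=1
51: 1110011100110111001 → 1, fb=0
52: 1100111001101110010 → 1, fb=1
53: 1001110011011100101 → 1, fb=0
54: 0011100110111001010 → 0, fb=1
55: 0111001101110010101 → 0, fb=0
56: 1110011011100101010 → 1, fb=0
57: 1100110111001010100 → 1, fb=1
58: 1001101110010101001 → 1, fb=1
59: 0011011100101010011 → 0, fb=0
60: 0110111001010100110 → 0, fb=1
61: 1101110010101001101 → 1, fb=1
62: 1011100101010011011 → 1, fb=0
63: 0111001010100110110 → 0, fb=0
64: 1110010101001101100 → 1, fb=0
65: 1100101010011011000 → 1, fb=0
66: 1001010100110110000 → 1, fb=0
67: 0010101001101100000 → 0, fb=1
68: 0101010011011000001 → 0, fb=0
69: 1010100110110000010 → 1, fb=0
70: 0101001101100000100 → 0, fb=1
71: 1010011011000001001 → 1, fb=1
72: 0100110110000010011 → 0, fb=0
73: 1001101100000100110 → 1, fb=1
74: 0011011000001001101 → 0, fb=0
75: 0110110000010011010 → 0, fb=1
76: 1101100000100110101 → 1, fb=0
77: 1011000001001101010 → 1, fb=0
78: 0110000010011010100 → 0, fb=0
79: 1100000100110101000 → 1, fb=0
80: 1000001001101010000 → 1, fb=1
81: 0000010011010100001 → 0, fb=1
82: 0000100110101000011 → 0, fb=0
83: 0001001101010000110 → 0, fb=0
84: 0010011010100001100 → 0, fb=0
85: 0100110101000011000 → 0, fb=0
86: 1001101010000110000 → 1, fb=1
87: 0011010100001100001 → 0, fb=0
88: 0110101000011000010 → 0, fb=0
89: 1101010000110000100 → 1, fb=1
90: 1010100001100001001 → 1, fb=0
91: 0101000011000010010 → 0, fb=1
92: 1010000110000100101 → 1, fb=0
93: 0100001100001001010 → 0, fb=1
94: 1000011000010010101 → 1, fb=0
95: 0000110000100101010 → 0, fb=1
96: 0001100001001010101 → 0, fb=0
97: 0011000010010101010 → 0, fb=1
98: 0110000100101010101 → 0, fb=0
99: 1100001001010101010 → 1, fb=0
100: 1000010010101010100 → 1, fb=0
101: 0000100101010101000 → 0, fb=0
102: 0001001010101010000 → 0, fb=0
103: 0010010101010100000 → 0, fb=0
104: 0100101010101000000 → 0, fb=1
105: 1001010101010000001 → 1, fb=0
106: 0010101010100000010 → 0, fb=1
107: 0101010101000000101 → 0, fb=0
108: 1010101010000001010 → 1, fb=0
109: 0101010100000010100 → 0, fb=0
110: 1010101000000101000 → 1, fb=0
111: 0101010000001010000 → 0, fb=0
112: 1010100000010100000 → 1, fb=0
113: 0101000000101000000 → 0, fb=1
114: 1010000001010000001 → 1, fb=0
115: 0100000010100000010 → 0, fb=1

01000011110000010011011001101100001010011101000000111100111001101110010101001101100000100110101000011000010010101010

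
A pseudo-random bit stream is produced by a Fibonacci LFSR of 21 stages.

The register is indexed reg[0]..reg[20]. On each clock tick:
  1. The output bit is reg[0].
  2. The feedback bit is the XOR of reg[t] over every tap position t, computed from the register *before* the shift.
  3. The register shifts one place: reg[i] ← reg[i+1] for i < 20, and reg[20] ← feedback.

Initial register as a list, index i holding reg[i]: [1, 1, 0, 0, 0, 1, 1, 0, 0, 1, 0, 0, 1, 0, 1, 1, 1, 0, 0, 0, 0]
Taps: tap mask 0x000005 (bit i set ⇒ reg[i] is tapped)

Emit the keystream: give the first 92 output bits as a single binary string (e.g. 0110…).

tick  register→output (feedback)
  0  110001100100101110000→1 (1)
  1  100011001001011100001→1 (1)
  2  000110010010111000011→0 (0)
  3  001100100101110000110→0 (1)
  4  011001001011100001101→0 (1)
  5  110010010111000011011→1 (1)
  6  100100101110000110111→1 (1)
  7  001001011100001101111→0 (1)
  8  010010111000011011111→0 (0)
  9  100101110000110111110→1 (1)
 10  001011100001101111101→0 (1)
 11  010111000011011111011→0 (0)
 12  101110000110111110110→1 (0)
 13  011100001101111101100→0 (1)
 14  111000011011111011001→1 (0)
 15  110000110111110110010→1 (1)
 16  100001101111101100101→1 (1)
 17  000011011111011001011→0 (0)
 18  000110111110110010110→0 (0)
 19  001101111101100101100→0 (1)
 20  011011111011001011001→0 (1)
 21  110111110110010110011→1 (1)
 22  101111101100101100111→1 (0)
 23  011111011001011001110→0 (1)
 24  111110110010110011101→1 (0)
 25  111101100101100111010→1 (0)
 26  111011001011001110100→1 (0)
 27  110110010110011101000→1 (1)
 28  101100101100111010001→1 (0)
 29  011001011001110100010→0 (1)
 30  110010110011101000101→1 (1)
 31  100101100111010001011→1 (1)
 32  001011001110100010111→0 (1)
 33  010110011101000101111→0 (0)
 34  101100111010001011110→1 (0)
 35  011001110100010111100→0 (1)
 36  110011101000101111001→1 (1)
 37  100111010001011110011→1 (1)
 38  001110100010111100111→0 (1)
 39  011101000101111001111→0 (1)
 40  111010001011110011111→1 (0)
 41  110100010111100111110→1 (1)
 42  101000101111001111101→1 (0)
 43  010001011110011111010→0 (0)
 44  100010111100111110100→1 (1)
 45  000101111001111101001→0 (0)
 46  001011110011111010010→0 (1)
 47  010111100111110100101→0 (0)
 48  101111001111101001010→1 (0)
 49  011110011111010010100→0 (1)
 50  111100111110100101001→1 (0)
 51  111001111101001010010→1 (0)
 52  110011111010010100100→1 (1)
 53  100111110100101001001→1 (1)
 54  001111101001010010011→0 (1)
 55  011111010010100100111→0 (1)
 56  111110100101001001111→1 (0)
 57  111101001010010011110→1 (0)
 58  111010010100100111100→1 (0)
 59  110100101001001111000→1 (1)
 60  101001010010011110001→1 (0)
 61  010010100100111100010→0 (0)
 62  100101001001111000100→1 (1)
 63  001010010011110001001→0 (1)
 64  010100100111100010011→0 (0)
 65  101001001111000100110→1 (0)
 66  010010011110001001100→0 (0)
 67  100100111100010011000→1 (1)
 68  001001111000100110001→0 (1)
 69  010011110001001100011→0 (0)
 70  100111100010011000110→1 (1)
 71  001111000100110001101→0 (1)
 72  011110001001100011011→0 (1)
 73  111100010011000110111→1 (0)
 74  111000100110001101110→1 (0)
 75  110001001100011011100→1 (1)
 76  100010011000110111001→1 (1)
 77  000100110001101110011→0 (0)
 78  001001100011011100110→0 (1)
 79  010011000110111001101→0 (0)
 80  100110001101110011010→1 (1)
 81  001100011011100110101→0 (1)
 82  011000110111001101011→0 (1)
 83  110001101110011010111→1 (1)
 84  100011011100110101111→1 (1)
 85  000110111001101011111→0 (0)
 86  001101110011010111110→0 (1)
 87  011011100110101111101→0 (1)
 88  110111001101011111011→1 (1)
 89  101110011010111110111→1 (0)
 90  011100110101111101110→0 (1)
 91  111001101011111011101→1 (0)

11000110010010111000011011111011001011001110100010111100111110100101001001111000100110001101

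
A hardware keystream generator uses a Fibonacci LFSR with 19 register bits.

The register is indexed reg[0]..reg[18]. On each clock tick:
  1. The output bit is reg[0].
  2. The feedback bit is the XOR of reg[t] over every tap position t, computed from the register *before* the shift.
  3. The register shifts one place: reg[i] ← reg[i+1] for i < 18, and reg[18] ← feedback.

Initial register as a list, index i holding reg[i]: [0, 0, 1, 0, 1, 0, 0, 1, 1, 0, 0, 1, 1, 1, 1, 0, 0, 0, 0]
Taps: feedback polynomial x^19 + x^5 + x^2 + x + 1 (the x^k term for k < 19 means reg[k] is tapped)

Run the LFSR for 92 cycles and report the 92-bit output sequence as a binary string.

k : reg_k → out_k, fb_k
0: 0010100110011110000 → 0, fb=1
1: 0101001100111100001 → 0, fb=1
2: 1010011001111000011 → 1, fb=1
3: 0100110011110000111 → 0, fb=0
4: 1001100111100001110 → 1, fb=1
5: 0011001111000011101 → 0, fb=1
6: 0110011110000111011 → 0, fb=1
7: 1100111100001110111 → 1, fb=1
8: 1001111000011101111 → 1, fb=0
9: 0011110000111011110 → 0, fb=0
10: 0111100001110111100 → 0, fb=0
11: 1111000011101111000 → 1, fb=1
12: 1110000111011110001 → 1, fb=1
13: 1100001110111100011 → 1, fb=0
14: 1000011101111000110 → 1, fb=0
15: 0000111011110001100 → 0, fb=1
16: 0001110111100011001 → 0, fb=1
17: 0011101111000110011 → 0, fb=1
18: 0111011110001100111 → 0, fb=1
19: 1110111100011001111 → 1, fb=0
20: 1101111000110011110 → 1, fb=1
21: 1011110001100111101 → 1, fb=1
22: 0111100011001111011 → 0, fb=0
23: 1111000110011110110 → 1, fb=1
24: 1110001100111101101 → 1, fb=1
25: 1100011001111011011 → 1, fb=1
26: 1000110011110110111 → 1, fb=0
27: 0001100111101101110 → 0, fb=0
28: 0011001111011011100 → 0, fb=1
29: 0110011110110111001 → 0, fb=1
30: 1100111101101110011 → 1, fb=1
31: 1001111011011100111 → 1, fb=0
32: 0011110110111001110 → 0, fb=0
33: 0111101101110011100 → 0, fb=0
34: 1111011011100111000 → 1, fb=0
35: 1110110111001110000 → 1, fb=0
36: 1101101110011100000 → 1, fb=0
37: 1011011100111000000 → 1, fb=1
38: 0110111001110000001 → 0, fb=1
39: 1101110011100000011 → 1, fb=1
40: 1011100111000000111 → 1, fb=0
41: 0111001110000001110 → 0, fb=0
42: 1110011100000011100 → 1, fb=0
43: 1100111000000111000 → 1, fb=1
44: 1001110000001110001 → 1, fb=0
45: 0011100000011100010 → 0, fb=1
46: 0111000000111000101 → 0, fb=0
47: 1110000001110001010 → 1, fb=1
48: 1100000011100010101 → 1, fb=0
49: 1000000111000101010 → 1, fb=1
50: 0000001110001010101 → 0, fb=0
51: 0000011100010101010 → 0, fb=1
52: 0000111000101010101 → 0, fb=1
53: 0001110001010101011 → 0, fb=1
54: 0011100010101010111 → 0, fb=1
55: 0111000101010101111 → 0, fb=0
56: 1110001010101011110 → 1, fb=1
57: 1100010101010111101 → 1, fb=1
58: 1000101010101111011 → 1, fb=1
59: 0001010101011110111 → 0, fb=1
60: 0010101010111101111 → 0, fb=1
61: 0101010101111011111 → 0, fb=0
62: 1010101011110111110 → 1, fb=0
63: 0101010111101111100 → 0, fb=0
64: 1010101111011111000 → 1, fb=0
65: 0101011110111110000 → 0, fb=0
66: 1010111101111100000 → 1, fb=1
67: 0101111011111000001 → 0, fb=0
68: 1011110111110000010 → 1, fb=1
69: 0111101111100000101 → 0, fb=0
70: 1111011111000001010 → 1, fb=0
71: 1110111110000010100 → 1, fb=0
72: 1101111100000101000 → 1, fb=1
73: 1011111000001010001 → 1, fb=1
74: 0111110000010100011 → 0, fb=1
75: 1111100000101000111 → 1, fb=1
76: 1111000001010001111 → 1, fb=1
77: 1110000010100011111 → 1, fb=1
78: 1100000101000111111 → 1, fb=0
79: 1000001010001111110 → 1, fb=1
80: 0000010100011111101 → 0, fb=1
81: 0000101000111111011 → 0, fb=0
82: 0001010001111110110 → 0, fb=1
83: 0010100011111101101 → 0, fb=1
84: 0101000111111011011 → 0, fb=1
85: 1010001111110110111 → 1, fb=0
86: 0100011111101101110 → 0, fb=0
87: 1000111111011011100 → 1, fb=0
88: 0001111110110111000 → 0, fb=1
89: 0011111101101110001 → 0, fb=0
90: 0111111011011100010 → 0, fb=1
91: 1111110110111000101 → 1, fb=0

00101001100111100001110111100011001111011011100111000000111000101010101111011111000001010001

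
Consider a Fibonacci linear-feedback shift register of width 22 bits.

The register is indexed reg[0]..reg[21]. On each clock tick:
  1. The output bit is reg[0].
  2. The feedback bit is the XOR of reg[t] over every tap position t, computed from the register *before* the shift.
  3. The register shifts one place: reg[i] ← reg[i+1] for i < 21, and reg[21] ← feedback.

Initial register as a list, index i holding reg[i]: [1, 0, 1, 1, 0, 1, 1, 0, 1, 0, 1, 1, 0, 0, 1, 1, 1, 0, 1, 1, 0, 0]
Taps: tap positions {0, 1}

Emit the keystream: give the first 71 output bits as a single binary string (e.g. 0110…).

k : reg_k → out_k, fb_k
0: 1011011010110011101100 → 1, fb=1
1: 0110110101100111011001 → 0, fb=1
2: 1101101011001110110011 → 1, fb=0
3: 1011010110011101100110 → 1, fb=1
4: 0110101100111011001101 → 0, fb=1
5: 1101011001110110011011 → 1, fb=0
6: 1010110011101100110110 → 1, fb=1
7: 0101100111011001101101 → 0, fb=1
8: 1011001110110011011011 → 1, fb=1
9: 0110011101100110110111 → 0, fb=1
10: 1100111011001101101111 → 1, fb=0
11: 1001110110011011011110 → 1, fb=1
12: 0011101100110110111101 → 0, fb=0
13: 0111011001101101111010 → 0, fb=1
14: 1110110011011011110101 → 1, fb=0
15: 1101100110110111101010 → 1, fb=0
16: 1011001101101111010100 → 1, fb=1
17: 0110011011011110101001 → 0, fb=1
18: 1100110110111101010011 → 1, fb=0
19: 1001101101111010100110 → 1, fb=1
20: 0011011011110101001101 → 0, fb=0
21: 0110110111101010011010 → 0, fb=1
22: 1101101111010100110101 → 1, fb=0
23: 1011011110101001101010 → 1, fb=1
24: 0110111101010011010101 → 0, fb=1
25: 1101111010100110101011 → 1, fb=0
26: 1011110101001101010110 → 1, fb=1
27: 0111101010011010101101 → 0, fb=1
28: 1111010100110101011011 → 1, fb=0
29: 1110101001101010110110 → 1, fb=0
30: 1101010011010101101100 → 1, fb=0
31: 1010100110101011011000 → 1, fb=1
32: 0101001101010110110001 → 0, fb=1
33: 1010011010101101100011 → 1, fb=1
34: 0100110101011011000111 → 0, fb=1
35: 1001101010110110001111 → 1, fb=1
36: 0011010101101100011111 → 0, fb=0
37: 0110101011011000111110 → 0, fb=1
38: 1101010110110001111101 → 1, fb=0
39: 1010101101100011111010 → 1, fb=1
40: 0101011011000111110101 → 0, fb=1
41: 1010110110001111101011 → 1, fb=1
42: 0101101100011111010111 → 0, fb=1
43: 1011011000111110101111 → 1, fb=1
44: 0110110001111101011111 → 0, fb=1
45: 1101100011111010111111 → 1, fb=0
46: 1011000111110101111110 → 1, fb=1
47: 0110001111101011111101 → 0, fb=1
48: 1100011111010111111011 → 1, fb=0
49: 1000111110101111110110 → 1, fb=1
50: 0001111101011111101101 → 0, fb=0
51: 0011111010111111011010 → 0, fb=0
52: 0111110101111110110100 → 0, fb=1
53: 1111101011111101101001 → 1, fb=0
54: 1111010111111011010010 → 1, fb=0
55: 1110101111110110100100 → 1, fb=0
56: 1101011111101101001000 → 1, fb=0
57: 1010111111011010010000 → 1, fb=1
58: 0101111110110100100001 → 0, fb=1
59: 1011111101101001000011 → 1, fb=1
60: 0111111011010010000111 → 0, fb=1
61: 1111110110100100001111 → 1, fb=0
62: 1111101101001000011110 → 1, fb=0
63: 1111011010010000111100 → 1, fb=0
64: 1110110100100001111000 → 1, fb=0
65: 1101101001000011110000 → 1, fb=0
66: 1011010010000111100000 → 1, fb=1
67: 0110100100001111000001 → 0, fb=1
68: 1101001000011110000011 → 1, fb=0
69: 1010010000111100000110 → 1, fb=1
70: 0100100001111000001101 → 0, fb=1

10110110101100111011001101101111010100110101011011000111110101111110110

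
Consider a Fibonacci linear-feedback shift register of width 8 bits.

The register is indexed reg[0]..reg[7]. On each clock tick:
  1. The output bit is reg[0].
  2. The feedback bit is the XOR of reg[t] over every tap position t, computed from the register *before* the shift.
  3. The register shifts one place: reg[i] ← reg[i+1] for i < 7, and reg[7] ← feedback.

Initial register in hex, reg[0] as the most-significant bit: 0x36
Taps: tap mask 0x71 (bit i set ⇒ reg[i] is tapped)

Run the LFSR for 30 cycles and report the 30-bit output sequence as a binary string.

k : reg_k → out_k, fb_k
0: 00110110 → 0, fb=0
1: 01101100 → 0, fb=0
2: 11011000 → 1, fb=0
3: 10110000 → 1, fb=1
4: 01100001 → 0, fb=0
5: 11000010 → 1, fb=0
6: 10000100 → 1, fb=0
7: 00001000 → 0, fb=1
8: 00010001 → 0, fb=0
9: 00100010 → 0, fb=1
10: 01000101 → 0, fb=1
11: 10001011 → 1, fb=1
12: 00010111 → 0, fb=0
13: 00101110 → 0, fb=1
14: 01011101 → 0, fb=0
15: 10111010 → 1, fb=1
16: 01110101 → 0, fb=1
17: 11101011 → 1, fb=1
18: 11010111 → 1, fb=1
19: 10101111 → 1, fb=0
20: 01011110 → 0, fb=1
21: 10111101 → 1, fb=1
22: 01111011 → 0, fb=0
23: 11110110 → 1, fb=1
24: 11101101 → 1, fb=1
25: 11011011 → 1, fb=1
26: 10110111 → 1, fb=1
27: 01101111 → 0, fb=1
28: 11011111 → 1, fb=0
29: 10111110 → 1, fb=0

001101100001000101110101111011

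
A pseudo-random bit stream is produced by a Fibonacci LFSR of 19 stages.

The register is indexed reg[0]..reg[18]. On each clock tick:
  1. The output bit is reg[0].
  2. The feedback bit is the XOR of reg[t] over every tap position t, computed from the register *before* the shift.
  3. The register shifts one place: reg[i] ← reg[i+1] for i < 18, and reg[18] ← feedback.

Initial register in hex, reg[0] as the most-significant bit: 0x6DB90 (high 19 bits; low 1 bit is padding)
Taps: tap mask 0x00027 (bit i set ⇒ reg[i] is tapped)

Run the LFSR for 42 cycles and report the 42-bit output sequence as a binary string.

step | reg (before) | out | fb
   0 | 0110110110111001000 | 0 | 1
   1 | 1101101101110010001 | 1 | 0
   2 | 1011011011100100010 | 1 | 1
   3 | 0110110111001000101 | 0 | 1
   4 | 1101101110010001011 | 1 | 0
   5 | 1011011100100010110 | 1 | 1
   6 | 0110111001000101101 | 0 | 1
   7 | 1101110010001011011 | 1 | 1
   8 | 1011100100010110111 | 1 | 0
   9 | 0111001000101101110 | 0 | 0
  10 | 1110010001011011100 | 1 | 0
  11 | 1100100010110111000 | 1 | 0
  12 | 1001000101101110000 | 1 | 1
  13 | 0010001011011100001 | 0 | 1
  14 | 0100010110111000011 | 0 | 0
  15 | 1000101101110000110 | 1 | 1
  16 | 0001011011100001101 | 0 | 1
  17 | 0010110111000011011 | 0 | 0
  18 | 0101101110000110110 | 0 | 1
  19 | 1011011100001101101 | 1 | 1
  20 | 0110111000011011011 | 0 | 1
  21 | 1101110000110110111 | 1 | 1
  22 | 1011100001101101111 | 1 | 0
  23 | 0111000011011011110 | 0 | 0
  24 | 1110000110110111100 | 1 | 1
  25 | 1100001101101111001 | 1 | 0
  26 | 1000011011011110010 | 1 | 0
  27 | 0000110110111100100 | 0 | 1
  28 | 0001101101111001001 | 0 | 0
  29 | 0011011011110010010 | 0 | 0
  30 | 0110110111100100100 | 0 | 1
  31 | 1101101111001001001 | 1 | 0
  32 | 1011011110010010010 | 1 | 1
  33 | 0110111100100100101 | 0 | 1
  34 | 1101111001001001011 | 1 | 1
  35 | 1011110010010010111 | 1 | 1
  36 | 0111100100100101111 | 0 | 0
  37 | 1111001001001011110 | 1 | 1
  38 | 1110010010010111101 | 1 | 0
  39 | 1100100100101111010 | 1 | 0
  40 | 1001001001011110100 | 1 | 1
  41 | 0010010010111101001 | 0 | 0

011011011011100100010110111000011011011110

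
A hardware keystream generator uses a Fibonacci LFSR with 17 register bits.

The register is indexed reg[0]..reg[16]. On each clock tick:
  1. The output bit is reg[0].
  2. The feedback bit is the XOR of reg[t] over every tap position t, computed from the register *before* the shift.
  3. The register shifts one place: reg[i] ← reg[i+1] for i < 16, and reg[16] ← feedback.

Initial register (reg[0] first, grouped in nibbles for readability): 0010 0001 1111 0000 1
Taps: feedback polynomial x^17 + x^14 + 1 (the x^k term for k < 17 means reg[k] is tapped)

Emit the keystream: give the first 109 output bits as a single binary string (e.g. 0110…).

0010000111110000100000001110010011011011000100000110000110111111110010011110001110010110001101110010111011000

tick  register→output (feedback)
  0  00100001111100001→0 (0)
  1  01000011111000010→0 (0)
  2  10000111110000100→1 (0)
  3  00001111100001000→0 (0)
  4  00011111000010000→0 (0)
  5  00111110000100000→0 (0)
  6  01111100001000000→0 (0)
  7  11111000010000000→1 (1)
  8  11110000100000001→1 (1)
  9  11100001000000011→1 (1)
 10  11000010000000111→1 (0)
 11  10000100000001110→1 (0)
 12  00001000000011100→0 (1)
 13  00010000000111001→0 (0)
 14  00100000001110010→0 (0)
 15  01000000011100100→0 (1)
 16  10000000111001001→1 (1)
 17  00000001110010011→0 (0)
 18  00000011100100110→0 (1)
 19  00000111001001101→0 (1)
 20  00001110010011011→0 (0)
 21  00011100100110110→0 (1)
 22  00111001001101101→0 (1)
 23  01110010011011011→0 (0)
 24  11100100110110110→1 (0)
 25  11001001101101100→1 (0)
 26  10010011011011000→1 (1)
 27  00100110110110001→0 (0)
 28  01001101101100010→0 (0)
 29  10011011011000100→1 (0)
 30  00110110110001000→0 (0)
 31  01101101100010000→0 (0)
 32  11011011000100000→1 (1)
 33  10110110001000001→1 (1)
 34  01101100010000011→0 (0)
 35  11011000100000110→1 (0)
 36  10110001000001100→1 (0)
 37  01100010000011000→0 (0)
 38  11000100000110000→1 (1)
 39  10001000001100001→1 (1)
 40  00010000011000011→0 (0)
 41  00100000110000110→0 (1)
 42  01000001100001101→0 (1)
 43  10000011000011011→1 (1)
 44  00000110000110111→0 (1)
 45  00001100001101111→0 (1)
 46  00011000011011111→0 (1)
 47  00110000110111111→0 (1)
 48  01100001101111111→0 (1)
 49  11000011011111111→1 (0)
 50  10000110111111110→1 (0)
 51  00001101111111100→0 (1)
 52  00011011111111001→0 (0)
 53  00110111111110010→0 (0)
 54  01101111111100100→0 (1)
 55  11011111111001001→1 (1)
 56  10111111110010011→1 (1)
 57  01111111100100111→0 (1)
 58  11111111001001111→1 (0)
 59  11111110010011110→1 (0)
 60  11111100100111100→1 (0)
 61  11111001001111000→1 (1)
 62  11110010011110001→1 (1)
 63  11100100111100011→1 (1)
 64  11001001111000111→1 (0)
 65  10010011110001110→1 (0)
 66  00100111100011100→0 (1)
 67  01001111000111001→0 (0)
 68  10011110001110010→1 (1)
 69  00111100011100101→0 (1)
 70  01111000111001011→0 (0)
 71  11110001110010110→1 (0)
 72  11100011100101100→1 (0)
 73  11000111001011000→1 (1)
 74  10001110010110001→1 (1)
 75  00011100101100011→0 (0)
 76  00111001011000110→0 (1)
 77  01110010110001101→0 (1)
 78  11100101100011011→1 (1)
 79  11001011000110111→1 (0)
 80  10010110001101110→1 (0)
 81  00101100011011100→0 (1)
 82  01011000110111001→0 (0)
 83  10110001101110010→1 (1)
 84  01100011011100101→0 (1)
 85  11000110111001011→1 (1)
 86  10001101110010111→1 (0)
 87  00011011100101110→0 (1)
 88  00110111001011101→0 (1)
 89  01101110010111011→0 (0)
 90  11011100101110110→1 (0)
 91  10111001011101100→1 (0)
 92  01110010111011000→0 (0)
 93  11100101110110000→1 (1)
 94  11001011101100001→1 (1)
 95  10010111011000011→1 (1)
 96  00101110110000111→0 (1)
 97  01011101100001111→0 (1)
 98  10111011000011111→1 (0)
 99  01110110000111110→0 (1)
100  11101100001111101→1 (0)
101  11011000011111010→1 (1)
102  10110000111110101→1 (0)
103  01100001111101010→0 (0)
104  11000011111010100→1 (0)
105  10000111110101000→1 (1)
106  00001111101010001→0 (0)
107  00011111010100010→0 (0)
108  00111110101000100→0 (1)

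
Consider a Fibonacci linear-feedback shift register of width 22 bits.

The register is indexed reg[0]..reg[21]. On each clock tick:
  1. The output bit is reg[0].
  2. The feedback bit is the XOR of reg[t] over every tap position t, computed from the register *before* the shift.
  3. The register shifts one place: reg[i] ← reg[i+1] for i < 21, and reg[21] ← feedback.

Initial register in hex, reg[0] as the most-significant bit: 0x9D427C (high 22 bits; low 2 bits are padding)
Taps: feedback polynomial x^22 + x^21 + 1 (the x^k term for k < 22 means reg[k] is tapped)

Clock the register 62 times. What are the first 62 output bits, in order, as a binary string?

10011101010000100111110001011001111100010101111001000101011110

step | reg (before) | out | fb
   0 | 1001110101000010011111 | 1 | 0
   1 | 0011101010000100111110 | 0 | 0
   2 | 0111010100001001111100 | 0 | 0
   3 | 1110101000010011111000 | 1 | 1
   4 | 1101010000100111110001 | 1 | 0
   5 | 1010100001001111100010 | 1 | 1
   6 | 0101000010011111000101 | 0 | 1
   7 | 1010000100111110001011 | 1 | 0
   8 | 0100001001111100010110 | 0 | 0
   9 | 1000010011111000101100 | 1 | 1
  10 | 0000100111110001011001 | 0 | 1
  11 | 0001001111100010110011 | 0 | 1
  12 | 0010011111000101100111 | 0 | 1
  13 | 0100111110001011001111 | 0 | 1
  14 | 1001111100010110011111 | 1 | 0
  15 | 0011111000101100111110 | 0 | 0
  16 | 0111110001011001111100 | 0 | 0
  17 | 1111100010110011111000 | 1 | 1
  18 | 1111000101100111110001 | 1 | 0
  19 | 1110001011001111100010 | 1 | 1
  20 | 1100010110011111000101 | 1 | 0
  21 | 1000101100111110001010 | 1 | 1
  22 | 0001011001111100010101 | 0 | 1
  23 | 0010110011111000101011 | 0 | 1
  24 | 0101100111110001010111 | 0 | 1
  25 | 1011001111100010101111 | 1 | 0
  26 | 0110011111000101011110 | 0 | 0
  27 | 1100111110001010111100 | 1 | 1
  28 | 1001111100010101111001 | 1 | 0
  29 | 0011111000101011110010 | 0 | 0
  30 | 0111110001010111100100 | 0 | 0
  31 | 1111100010101111001000 | 1 | 1
  32 | 1111000101011110010001 | 1 | 0
  33 | 1110001010111100100010 | 1 | 1
  34 | 1100010101111001000101 | 1 | 0
  35 | 1000101011110010001010 | 1 | 1
  36 | 0001010111100100010101 | 0 | 1
  37 | 0010101111001000101011 | 0 | 1
  38 | 0101011110010001010111 | 0 | 1
  39 | 1010111100100010101111 | 1 | 0
  40 | 0101111001000101011110 | 0 | 0
  41 | 1011110010001010111100 | 1 | 1
  42 | 0111100100010101111001 | 0 | 1
  43 | 1111001000101011110011 | 1 | 0
  44 | 1110010001010111100110 | 1 | 1
  45 | 1100100010101111001101 | 1 | 0
  46 | 1001000101011110011010 | 1 | 1
  47 | 0010001010111100110101 | 0 | 1
  48 | 0100010101111001101011 | 0 | 1
  49 | 1000101011110011010111 | 1 | 0
  50 | 0001010111100110101110 | 0 | 0
  51 | 0010101111001101011100 | 0 | 0
  52 | 0101011110011010111000 | 0 | 0
  53 | 1010111100110101110000 | 1 | 1
  54 | 0101111001101011100001 | 0 | 1
  55 | 1011110011010111000011 | 1 | 0
  56 | 0111100110101110000110 | 0 | 0
  57 | 1111001101011100001100 | 1 | 1
  58 | 1110011010111000011001 | 1 | 0
  59 | 1100110101110000110010 | 1 | 1
  60 | 1001101011100001100101 | 1 | 0
  61 | 0011010111000011001010 | 0 | 0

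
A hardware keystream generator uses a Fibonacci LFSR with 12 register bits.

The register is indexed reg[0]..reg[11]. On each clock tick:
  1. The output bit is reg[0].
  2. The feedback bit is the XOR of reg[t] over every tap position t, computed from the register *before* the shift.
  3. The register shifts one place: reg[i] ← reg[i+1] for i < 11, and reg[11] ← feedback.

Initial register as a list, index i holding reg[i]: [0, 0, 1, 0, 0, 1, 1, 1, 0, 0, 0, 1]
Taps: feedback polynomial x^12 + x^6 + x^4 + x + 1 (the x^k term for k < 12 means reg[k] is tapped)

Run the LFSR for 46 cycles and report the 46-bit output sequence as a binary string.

step | reg (before) | out | fb
   0 | 001001110001 | 0 | 1
   1 | 010011100011 | 0 | 1
   2 | 100111000111 | 1 | 0
   3 | 001110001110 | 0 | 1
   4 | 011100011101 | 0 | 1
   5 | 111000111011 | 1 | 1
   6 | 110001110111 | 1 | 1
   7 | 100011101111 | 1 | 1
   8 | 000111011111 | 0 | 1
   9 | 001110111111 | 0 | 0
  10 | 011101111110 | 0 | 0
  11 | 111011111100 | 1 | 0
  12 | 110111111000 | 1 | 0
  13 | 101111110000 | 1 | 1
  14 | 011111100001 | 0 | 1
  15 | 111111000011 | 1 | 1
  16 | 111110000111 | 1 | 1
  17 | 111100001111 | 1 | 0
  18 | 111000011110 | 1 | 0
  19 | 110000111100 | 1 | 1
  20 | 100001111001 | 1 | 0
  21 | 000011110010 | 0 | 0
  22 | 000111100100 | 0 | 0
  23 | 001111001000 | 0 | 1
  24 | 011110010001 | 0 | 0
  25 | 111100100010 | 1 | 1
  26 | 111001000101 | 1 | 0
  27 | 110010001010 | 1 | 1
  28 | 100100010101 | 1 | 1
  29 | 001000101011 | 0 | 1
  30 | 010001010111 | 0 | 1
  31 | 100010101111 | 1 | 1
  32 | 000101011111 | 0 | 0
  33 | 001010111110 | 0 | 0
  34 | 010101111100 | 0 | 0
  35 | 101011111000 | 1 | 1
  36 | 010111110001 | 0 | 1
  37 | 101111100011 | 1 | 1
  38 | 011111000111 | 0 | 0
  39 | 111110001110 | 1 | 1
  40 | 111100011101 | 1 | 0
  41 | 111000111010 | 1 | 1
  42 | 110001110101 | 1 | 1
  43 | 100011101011 | 1 | 1
  44 | 000111010111 | 0 | 1
  45 | 001110101111 | 0 | 0

0010011100011101111110000111100100010101111100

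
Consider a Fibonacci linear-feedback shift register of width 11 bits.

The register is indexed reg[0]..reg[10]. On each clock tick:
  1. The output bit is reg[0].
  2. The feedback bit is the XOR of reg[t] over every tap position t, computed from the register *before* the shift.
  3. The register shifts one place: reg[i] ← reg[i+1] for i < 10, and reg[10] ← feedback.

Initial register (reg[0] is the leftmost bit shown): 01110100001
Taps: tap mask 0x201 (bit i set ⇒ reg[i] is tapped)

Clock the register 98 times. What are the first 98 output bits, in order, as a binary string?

step | reg (before) | out | fb
   0 | 01110100001 | 0 | 0
   1 | 11101000010 | 1 | 0
   2 | 11010000100 | 1 | 1
   3 | 10100001001 | 1 | 1
   4 | 01000010011 | 0 | 1
   5 | 10000100111 | 1 | 0
   6 | 00001001110 | 0 | 1
   7 | 00010011101 | 0 | 0
   8 | 00100111010 | 0 | 1
   9 | 01001110101 | 0 | 0
  10 | 10011101010 | 1 | 0
  11 | 00111010100 | 0 | 0
  12 | 01110101000 | 0 | 0
  13 | 11101010000 | 1 | 1
  14 | 11010100001 | 1 | 1
  15 | 10101000011 | 1 | 0
  16 | 01010000110 | 0 | 1
  17 | 10100001101 | 1 | 1
  18 | 01000011011 | 0 | 1
  19 | 10000110111 | 1 | 0
  20 | 00001101110 | 0 | 1
  21 | 00011011101 | 0 | 0
  22 | 00110111010 | 0 | 1
  23 | 01101110101 | 0 | 0
  24 | 11011101010 | 1 | 0
  25 | 10111010100 | 1 | 1
  26 | 01110101001 | 0 | 0
  27 | 11101010010 | 1 | 0
  28 | 11010100100 | 1 | 1
  29 | 10101001001 | 1 | 1
  30 | 01010010011 | 0 | 1
  31 | 10100100111 | 1 | 0
  32 | 01001001110 | 0 | 1
  33 | 10010011101 | 1 | 1
  34 | 00100111011 | 0 | 1
  35 | 01001110111 | 0 | 1
  36 | 10011101111 | 1 | 0
  37 | 00111011110 | 0 | 1
  38 | 01110111101 | 0 | 0
  39 | 11101111010 | 1 | 0
  40 | 11011110100 | 1 | 1
  41 | 10111101001 | 1 | 1
  42 | 01111010011 | 0 | 1
  43 | 11110100111 | 1 | 0
  44 | 11101001110 | 1 | 0
  45 | 11010011100 | 1 | 1
  46 | 10100111001 | 1 | 1
  47 | 01001110011 | 0 | 1
  48 | 10011100111 | 1 | 0
  49 | 00111001110 | 0 | 1
  50 | 01110011101 | 0 | 0
  51 | 11100111010 | 1 | 0
  52 | 11001110100 | 1 | 1
  53 | 10011101001 | 1 | 1
  54 | 00111010011 | 0 | 1
  55 | 01110100111 | 0 | 1
  56 | 11101001111 | 1 | 0
  57 | 11010011110 | 1 | 0
  58 | 10100111100 | 1 | 1
  59 | 01001111001 | 0 | 0
  60 | 10011110010 | 1 | 0
  61 | 00111100100 | 0 | 0
  62 | 01111001000 | 0 | 0
  63 | 11110010000 | 1 | 1
  64 | 11100100001 | 1 | 1
  65 | 11001000011 | 1 | 0
  66 | 10010000110 | 1 | 0
  67 | 00100001100 | 0 | 0
  68 | 01000011000 | 0 | 0
  69 | 10000110000 | 1 | 1
  70 | 00001100001 | 0 | 0
  71 | 00011000010 | 0 | 1
  72 | 00110000101 | 0 | 0
  73 | 01100001010 | 0 | 1
  74 | 11000010101 | 1 | 1
  75 | 10000101011 | 1 | 0
  76 | 00001010110 | 0 | 1
  77 | 00010101101 | 0 | 0
  78 | 00101011010 | 0 | 1
  79 | 01010110101 | 0 | 0
  80 | 10101101010 | 1 | 0
  81 | 01011010100 | 0 | 0
  82 | 10110101000 | 1 | 1
  83 | 01101010001 | 0 | 0
  84 | 11010100010 | 1 | 0
  85 | 10101000100 | 1 | 1
  86 | 01010001001 | 0 | 0
  87 | 10100010010 | 1 | 0
  88 | 01000100100 | 0 | 0
  89 | 10001001000 | 1 | 1
  90 | 00010010001 | 0 | 0
  91 | 00100100010 | 0 | 1
  92 | 01001000101 | 0 | 0
  93 | 10010001010 | 1 | 0
  94 | 00100010100 | 0 | 0
  95 | 01000101000 | 0 | 0
  96 | 10001010000 | 1 | 1
  97 | 00010100001 | 0 | 0

01110100001001110101000011011101010010011101111010011100111010011110010000110000101011010100010010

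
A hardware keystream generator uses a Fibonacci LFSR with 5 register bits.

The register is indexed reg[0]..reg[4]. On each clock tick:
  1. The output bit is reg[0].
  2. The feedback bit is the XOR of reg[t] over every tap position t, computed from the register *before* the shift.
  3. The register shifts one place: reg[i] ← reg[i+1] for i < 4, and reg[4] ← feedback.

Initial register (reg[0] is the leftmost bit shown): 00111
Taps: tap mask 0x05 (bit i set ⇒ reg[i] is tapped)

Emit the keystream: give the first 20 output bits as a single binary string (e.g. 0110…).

00111110001101110101

k : reg_k → out_k, fb_k
0: 00111 → 0, fb=1
1: 01111 → 0, fb=1
2: 11111 → 1, fb=0
3: 11110 → 1, fb=0
4: 11100 → 1, fb=0
5: 11000 → 1, fb=1
6: 10001 → 1, fb=1
7: 00011 → 0, fb=0
8: 00110 → 0, fb=1
9: 01101 → 0, fb=1
10: 11011 → 1, fb=1
11: 10111 → 1, fb=0
12: 01110 → 0, fb=1
13: 11101 → 1, fb=0
14: 11010 → 1, fb=1
15: 10101 → 1, fb=0
16: 01010 → 0, fb=0
17: 10100 → 1, fb=0
18: 01000 → 0, fb=0
19: 10000 → 1, fb=1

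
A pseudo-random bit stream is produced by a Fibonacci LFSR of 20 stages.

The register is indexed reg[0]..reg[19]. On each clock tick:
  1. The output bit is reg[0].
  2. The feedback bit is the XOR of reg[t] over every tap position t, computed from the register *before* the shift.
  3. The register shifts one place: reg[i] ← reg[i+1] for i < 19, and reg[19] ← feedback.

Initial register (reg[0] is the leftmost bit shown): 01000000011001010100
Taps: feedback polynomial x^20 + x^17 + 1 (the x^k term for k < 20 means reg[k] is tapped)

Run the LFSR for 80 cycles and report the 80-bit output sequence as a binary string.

tick  register→output (feedback)
  0  01000000011001010100→0 (1)
  1  10000000110010101001→1 (1)
  2  00000001100101010011→0 (0)
  3  00000011001010100110→0 (1)
  4  00000110010101001101→0 (1)
  5  00001100101010011011→0 (0)
  6  00011001010100110110→0 (1)
  7  00110010101001101101→0 (1)
  8  01100101010011011011→0 (0)
  9  11001010100110110110→1 (0)
 10  10010101001101101100→1 (0)
 11  00101010011011011000→0 (0)
 12  01010100110110110000→0 (0)
 13  10101001101101100000→1 (1)
 14  01010011011011000001→0 (0)
 15  10100110110110000010→1 (1)
 16  01001101101100000101→0 (1)
 17  10011011011000001011→1 (1)
 18  00110110110000010111→0 (1)
 19  01101101100000101111→0 (1)
 20  11011011000001011111→1 (0)
 21  10110110000010111110→1 (0)
 22  01101100000101111100→0 (1)
 23  11011000001011111001→1 (1)
 24  10110000010111110011→1 (1)
 25  01100000101111100111→0 (1)
 26  11000001011111001111→1 (0)
 27  10000010111110011110→1 (0)
 28  00000101111100111100→0 (1)
 29  00001011111001111001→0 (0)
 30  00010111110011110010→0 (0)
 31  00101111100111100100→0 (1)
 32  01011111001111001001→0 (0)
 33  10111110011110010010→1 (1)
 34  01111100111100100101→0 (1)
 35  11111001111001001011→1 (1)
 36  11110011110010010111→1 (0)
 37  11100111100100101110→1 (0)
 38  11001111001001011100→1 (0)
 39  10011110010010111000→1 (1)
 40  00111100100101110001→0 (0)
 41  01111001001011100010→0 (0)
 42  11110010010111000100→1 (0)
 43  11100100101110001000→1 (1)
 44  11001001011100010001→1 (1)
 45  10010010111000100011→1 (1)
 46  00100101110001000111→0 (1)
 47  01001011100010001111→0 (1)
 48  10010111000100011111→1 (0)
 49  00101110001000111110→0 (1)
 50  01011100010001111101→0 (1)
 51  10111000100011111011→1 (1)
 52  01110001000111110111→0 (1)
 53  11100010001111101111→1 (0)
 54  11000100011111011110→1 (0)
 55  10001000111110111100→1 (0)
 56  00010001111101111000→0 (0)
 57  00100011111011110000→0 (0)
 58  01000111110111100000→0 (0)
 59  10001111101111000000→1 (1)
 60  00011111011110000001→0 (0)
 61  00111110111100000010→0 (0)
 62  01111101111000000100→0 (1)
 63  11111011110000001001→1 (1)
 64  11110111100000010011→1 (1)
 65  11101111000000100111→1 (0)
 66  11011110000001001110→1 (0)
 67  10111100000010011100→1 (0)
 68  01111000000100111000→0 (0)
 69  11110000001001110000→1 (1)
 70  11100000010011100001→1 (1)
 71  11000000100111000011→1 (1)
 72  10000001001110000111→1 (0)
 73  00000010011100001110→0 (1)
 74  00000100111000011101→0 (1)
 75  00001001110000111011→0 (0)
 76  00010011100001110110→0 (1)
 77  00100111000011101101→0 (1)
 78  01001110000111011011→0 (0)
 79  10011100001110110110→1 (0)

01000000011001010100110110110000010111110011110010010111000100011111011110000001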